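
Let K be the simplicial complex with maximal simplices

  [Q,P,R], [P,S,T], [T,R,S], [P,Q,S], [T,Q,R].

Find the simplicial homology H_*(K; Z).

Take the total order P < Q < R < S < T on the vertex set. Then K (dimension 2) consists of the simplices:

  0-simplices (5): P, Q, R, S, T
  1-simplices (10): PQ, PR, PS, PT, QR, QS, QT, RS, RT, ST
  2-simplices (5): PQR, PQS, PST, QRT, RST

so the chain groups are C_0 ≅ Z^5, C_1 ≅ Z^10, C_2 ≅ Z^5.

Boundary ∂_1: C_1 → C_0 sends each edge [p,q] (with p < q) to q − p.
The 5×10 boundary matrix has rank 4 and Smith normal form diag(1,1,1,1).

∂_2: C_2 → C_1 maps a triangle to the signed sum of its edges. For instance
  ∂PQR = QR − PR + PQ,
  ∂PQS = QS − PS + PQ.
The resulting 10×5 matrix has rank 5, and its Smith normal form has invariant factors (1,1,1,1,1).

From H_k ≅ ker(∂_k) / im(∂_{k+1}) we obtain:

  H_0: rank C_0 − rank ∂_1 = 5 − 4 = 1, and the invariant factors of ∂_1 are all 1, so H_0 ≅ Z.
  H_1: rank ker ∂_1 − rank ∂_2 = (10 − 4) − 5 = 1, and the invariant factors of ∂_2 are all 1, so H_1 ≅ Z.
  H_2: rank ker ∂_2 − rank ∂_3 = (5 − 5) − 0 = 0, and there is no ∂_3, so H_2 ≅ 0.

As a check, the Euler characteristic is 5 − 10 + 5 = 0, which agrees with 1 − 1 + 0 = 0.

H_0 ≅ Z,  H_1 ≅ Z,  H_2 = 0.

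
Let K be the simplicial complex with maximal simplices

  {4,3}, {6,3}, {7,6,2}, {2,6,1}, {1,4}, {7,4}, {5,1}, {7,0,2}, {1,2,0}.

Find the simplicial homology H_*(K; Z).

H_0 = Z,  H_1 = Z^2,  H_2 = 0.

K has 8 vertices, 13 edges, 4 triangles.
rank ∂_0 = 0, rank ∂_1 = 7 ⇒ b_0 = 8 − 0 − 7 = 1; all invariant factors of ∂_1 are 1 so no torsion. So H_0 = Z.
rank ∂_1 = 7, rank ∂_2 = 4 ⇒ b_1 = 13 − 7 − 4 = 2; all invariant factors of ∂_2 are 1 so no torsion. So H_1 = Z^2.
rank ∂_2 = 4, rank ∂_3 = 0 ⇒ b_2 = 4 − 4 − 0 = 0. So H_2 = 0.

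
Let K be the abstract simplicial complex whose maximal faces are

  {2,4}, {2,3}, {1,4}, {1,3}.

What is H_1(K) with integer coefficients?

H_1 = Z.

Take the total order 1 < 2 < 3 < 4 on the vertex set. Then K (dimension 1) consists of the simplices:

  0-simplices (4): [1], [2], [3], [4]
  1-simplices (4): [1,3], [1,4], [2,3], [2,4]

giving chain groups C_0 ≅ Z^4, C_1 ≅ Z^4.

Boundary ∂_1: C_1 → C_0 maps an edge to its endpoints' difference, ∂[p,q] = q − p. For instance
  ∂[2,4] = [4] − [2].
The resulting 4×4 matrix has rank 3, and its Smith normal form has invariant factors (1,1,1).

Reading off H_k = ker ∂_k / im ∂_{k+1}:

  H_1: rank ker ∂_1 − rank ∂_2 = (4 − 3) − 0 = 1, and there is no ∂_2, so H_1 ≅ Z.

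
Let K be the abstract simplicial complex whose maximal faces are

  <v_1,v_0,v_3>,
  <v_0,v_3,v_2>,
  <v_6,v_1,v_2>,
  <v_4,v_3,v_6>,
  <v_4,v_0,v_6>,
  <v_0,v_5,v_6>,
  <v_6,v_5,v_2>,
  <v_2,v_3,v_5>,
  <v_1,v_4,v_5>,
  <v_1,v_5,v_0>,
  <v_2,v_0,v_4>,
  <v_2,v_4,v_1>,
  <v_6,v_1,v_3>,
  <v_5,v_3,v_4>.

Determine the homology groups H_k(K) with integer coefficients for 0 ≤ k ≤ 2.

H_0 ≅ Z,  H_1 ≅ Z^2,  H_2 ≅ Z.

Take the total order v_0 < v_1 < v_2 < v_3 < v_4 < v_5 < v_6 on the vertex set. Then K (dimension 2) consists of the simplices:

  0-simplices (7): [v_0], [v_1], [v_2], [v_3], [v_4], [v_5], [v_6]
  1-simplices (21): (21 of them)
  2-simplices (14): (14 of them)

giving chain groups C_0 ≅ Z^7, C_1 ≅ Z^21, C_2 ≅ Z^14.

∂_1: C_1 → C_0 is given by ∂[p,q] = [q] − [p].
The resulting 7×21 matrix has rank 6, and its Smith normal form has invariant factors (1,1,1,1,1,1).

Boundary ∂_2: C_2 → C_1 acts by ∂[p,q,r] = [q,r] − [p,r] + [p,q]. For instance
  ∂[v_2,v_5,v_6] = [v_5,v_6] − [v_2,v_6] + [v_2,v_5],
  ∂[v_0,v_2,v_4] = [v_2,v_4] − [v_0,v_4] + [v_0,v_2].
This gives a 21×14 integer matrix of rank 13; reducing to Smith normal form yields diagonal entries (1,1,1,1,1,1,1,1,1,1,1,1,1).

Now H_k = ker ∂_k / im ∂_{k+1}, so:

  H_0: rank C_0 − rank ∂_1 = 7 − 6 = 1, and the invariant factors of ∂_1 are all 1, so H_0 = Z.
  H_1: rank ker ∂_1 − rank ∂_2 = (21 − 6) − 13 = 2, and the invariant factors of ∂_2 are all 1, so H_1 = Z^2.
  H_2: rank ker ∂_2 − rank ∂_3 = (14 − 13) − 0 = 1, and there is no ∂_3, so H_2 = Z.

As a check, the Euler characteristic is 7 − 21 + 14 = 0, which agrees with 1 − 2 + 1 = 0.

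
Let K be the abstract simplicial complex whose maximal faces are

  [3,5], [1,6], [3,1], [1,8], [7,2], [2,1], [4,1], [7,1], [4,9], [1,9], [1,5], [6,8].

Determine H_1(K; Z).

H_1 = Z^4.

We work with the vertex ordering 1 < 2 < 3 < 4 < 5 < 6 < 7 < 8 < 9. The simplices of K, each written with vertices in increasing order, are:

  0-simplices (9): [1], [2], [3], [4], [5], [6], [7], [8], [9]
  1-simplices (12): [1,2], [1,3], [1,4], [1,5], [1,6], [1,7], [1,8], [1,9], [2,7], [3,5], [4,9], [6,8]

Hence C_0 ≅ Z^9, C_1 ≅ Z^12.

The boundary map ∂_1: C_1 → C_0 sends each edge [p,q] (with p < q) to q − p. For instance
  ∂[1,9] = [9] − [1].
The resulting 9×12 matrix has rank 8, and its Smith normal form has invariant factors (1,1,1,1,1,1,1,1).

Reading off H_k = ker ∂_k / im ∂_{k+1}:

  H_1: rank ker ∂_1 − rank ∂_2 = (12 − 8) − 0 = 4, and there is no ∂_2, so H_1 = Z^4.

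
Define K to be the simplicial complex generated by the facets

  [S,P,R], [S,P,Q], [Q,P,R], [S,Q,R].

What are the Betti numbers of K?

b_0 = 1, b_1 = 0, b_2 = 1.

Take the total order P < Q < R < S on the vertex set. Then K (dimension 2) consists of the simplices:

  0-simplices (4): P, Q, R, S
  1-simplices (6): PQ, PR, PS, QR, QS, RS
  2-simplices (4): PQR, PQS, PRS, QRS

Hence C_0 ≅ Z^4, C_1 ≅ Z^6, C_2 ≅ Z^4.

Boundary ∂_1: C_1 → C_0 maps an edge to its endpoints' difference, ∂[p,q] = q − p. For instance
  ∂PQ = Q − P.
This gives a 4×6 integer matrix of rank 3; reducing to Smith normal form yields diagonal entries (1,1,1).

Boundary ∂_2: C_2 → C_1 maps a triangle to the signed sum of its edges. For instance
  ∂PQR = QR − PR + PQ,
  ∂PRS = RS − PS + PR.
This gives a 6×4 integer matrix of rank 3; reducing to Smith normal form yields diagonal entries (1,1,1).

Now H_k = ker ∂_k / im ∂_{k+1}, so:

  H_0: rank C_0 − rank ∂_1 = 4 − 3 = 1, and the invariant factors of ∂_1 are all 1, so H_0 = Z.
  H_1: rank ker ∂_1 − rank ∂_2 = (6 − 3) − 3 = 0, and the invariant factors of ∂_2 are all 1, so H_1 = 0.
  H_2: rank ker ∂_2 − rank ∂_3 = (4 − 3) − 0 = 1, and there is no ∂_3, so H_2 = Z.

Hence the Betti numbers are b_0 = 1, b_1 = 0, b_2 = 1.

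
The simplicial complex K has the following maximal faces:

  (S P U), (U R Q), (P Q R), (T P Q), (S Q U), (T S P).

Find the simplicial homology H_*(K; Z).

H_0 ≅ Z,  H_1 ≅ Z,  H_2 = 0.

Fix the vertex order P < Q < R < S < T < U and write every simplex with vertices in increasing order. Then dim K = 2 and the simplices of K are:

  0-simplices (6): P, Q, R, S, T, U
  1-simplices (12): PQ, PR, PS, PT, PU, QR, QS, QT, QU, RU, ST, SU
  2-simplices (6): PQR, PQT, PST, PSU, QRU, QSU

giving chain groups C_0 ≅ Z^6, C_1 ≅ Z^12, C_2 ≅ Z^6.

Boundary ∂_1: C_1 → C_0 maps an edge to its endpoints' difference, ∂[p,q] = q − p.
The 6×12 boundary matrix has rank 5 and Smith normal form diag(1,1,1,1,1).

The boundary map ∂_2: C_2 → C_1 maps a triangle to the signed sum of its edges. For instance
  ∂QSU = SU − QU + QS,
  ∂PSU = SU − PU + PS.
This gives a 12×6 integer matrix of rank 6; reducing to Smith normal form yields diagonal entries (1,1,1,1,1,1).

Computing H_k = (kernel of ∂_k) / (image of ∂_{k+1}):

  H_0: rank C_0 − rank ∂_1 = 6 − 5 = 1, and the invariant factors of ∂_1 are all 1, so H_0 = Z.
  H_1: rank ker ∂_1 − rank ∂_2 = (12 − 5) − 6 = 1, and the invariant factors of ∂_2 are all 1, so H_1 = Z.
  H_2: rank ker ∂_2 − rank ∂_3 = (6 − 6) − 0 = 0, and there is no ∂_3, so H_2 = 0.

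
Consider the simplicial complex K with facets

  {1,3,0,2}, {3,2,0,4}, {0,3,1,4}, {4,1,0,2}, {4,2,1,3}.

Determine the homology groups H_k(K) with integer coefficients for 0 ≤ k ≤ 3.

H_0 ≅ Z,  H_1 = 0,  H_2 = 0,  H_3 ≅ Z.

Order the vertices as 0 < 1 < 2 < 3 < 4. Listing each simplex with vertices in this order, K has dimension 3 with simplices:

  0-simplices (5): [0], [1], [2], [3], [4]
  1-simplices (10): [0,1], [0,2], [0,3], [0,4], [1,2], [1,3], [1,4], [2,3], [2,4], [3,4]
  2-simplices (10): [0,1,2], [0,1,3], [0,1,4], [0,2,3], [0,2,4], [0,3,4], [1,2,3], [1,2,4], [1,3,4], [2,3,4]
  3-simplices (5): [0,1,2,3], [0,1,2,4], [0,1,3,4], [0,2,3,4], [1,2,3,4]

so the chain groups are C_0 ≅ Z^5, C_1 ≅ Z^10, C_2 ≅ Z^10, C_3 ≅ Z^5.

Boundary ∂_1: C_1 → C_0 sends each edge [p,q] (with p < q) to q − p.
This gives a 5×10 integer matrix of rank 4; reducing to Smith normal form yields diagonal entries (1,1,1,1).

Boundary ∂_2: C_2 → C_1 maps a triangle to the signed sum of its edges. For instance
  ∂[0,1,4] = [1,4] − [0,4] + [0,1],
  ∂[0,2,4] = [2,4] − [0,4] + [0,2].
The resulting 10×10 matrix has rank 6, and its Smith normal form has invariant factors (1,1,1,1,1,1).

Boundary ∂_3: C_3 → C_2 sends each 3-simplex σ to the alternating sum Σ_i (−1)^i (σ with its i-th vertex removed). For instance
  ∂[0,2,3,4] = [2,3,4] − [0,3,4] + [0,2,4] − [0,2,3],
  ∂[1,2,3,4] = [2,3,4] − [1,3,4] + [1,2,4] − [1,2,3].
As a 10×5 matrix over Z this has rank 4, with invariant factors (1,1,1,1).

Now H_k = ker ∂_k / im ∂_{k+1}, so:

  H_0: rank C_0 − rank ∂_1 = 5 − 4 = 1, and the invariant factors of ∂_1 are all 1, so H_0 ≅ Z.
  H_1: rank ker ∂_1 − rank ∂_2 = (10 − 4) − 6 = 0, and the invariant factors of ∂_2 are all 1, so H_1 ≅ 0.
  H_2: rank ker ∂_2 − rank ∂_3 = (10 − 6) − 4 = 0, and the invariant factors of ∂_3 are all 1, so H_2 ≅ 0.
  H_3: rank ker ∂_3 − rank ∂_4 = (5 − 4) − 0 = 1, and there is no ∂_4, so H_3 ≅ Z.

As a check, the Euler characteristic is 5 − 10 + 10 − 5 = 0, which agrees with 1 − 0 + 0 − 1 = 0.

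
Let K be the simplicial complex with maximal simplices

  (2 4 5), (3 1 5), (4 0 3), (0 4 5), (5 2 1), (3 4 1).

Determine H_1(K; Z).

Take the total order 0 < 1 < 2 < 3 < 4 < 5 on the vertex set. Then K (dimension 2) consists of the simplices:

  0-simplices (6): [0], [1], [2], [3], [4], [5]
  1-simplices (12): [0,3], [0,4], [0,5], [1,2], [1,3], [1,4], [1,5], [2,4], [2,5], [3,4], [3,5], [4,5]
  2-simplices (6): [0,3,4], [0,4,5], [1,2,5], [1,3,4], [1,3,5], [2,4,5]

Hence C_0 ≅ Z^6, C_1 ≅ Z^12, C_2 ≅ Z^6.

Boundary ∂_1: C_1 → C_0 sends each edge [p,q] (with p < q) to q − p.
The 6×12 boundary matrix has rank 5 and Smith normal form diag(1,1,1,1,1).

∂_2: C_2 → C_1 sends each 2-simplex [p,q,r] to [q,r] − [p,r] + [p,q]. For instance
  ∂[1,3,5] = [3,5] − [1,5] + [1,3],
  ∂[0,4,5] = [4,5] − [0,5] + [0,4].
The resulting 12×6 matrix has rank 6, and its Smith normal form has invariant factors (1,1,1,1,1,1).

Computing H_k = (kernel of ∂_k) / (image of ∂_{k+1}):

  H_1: rank ker ∂_1 − rank ∂_2 = (12 − 5) − 6 = 1, and the invariant factors of ∂_2 are all 1, so H_1 = Z.

(K is a triangulation of the cylinder S^1 x I.)

H_1 ≅ Z.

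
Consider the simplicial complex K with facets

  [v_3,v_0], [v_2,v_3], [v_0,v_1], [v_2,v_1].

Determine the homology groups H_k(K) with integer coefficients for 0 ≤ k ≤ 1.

K has 4 vertices, 4 edges.
rank ∂_0 = 0, rank ∂_1 = 3 ⇒ b_0 = 4 − 0 − 3 = 1; all invariant factors of ∂_1 are 1 so no torsion. So H_0 = Z.
rank ∂_1 = 3, rank ∂_2 = 0 ⇒ b_1 = 4 − 3 − 0 = 1. So H_1 = Z.

H_0 = Z,  H_1 = Z.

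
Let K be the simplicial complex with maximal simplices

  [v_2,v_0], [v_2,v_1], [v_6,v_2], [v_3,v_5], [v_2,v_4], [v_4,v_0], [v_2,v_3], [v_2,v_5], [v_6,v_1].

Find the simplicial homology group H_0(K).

H_0 = Z.

Fix the vertex order v_0 < v_1 < v_2 < v_3 < v_4 < v_5 < v_6 and write every simplex with vertices in increasing order. Then dim K = 1 and the simplices of K are:

  0-simplices (7): [v_0], [v_1], [v_2], [v_3], [v_4], [v_5], [v_6]
  1-simplices (9): [v_0,v_2], [v_0,v_4], [v_1,v_2], [v_1,v_6], [v_2,v_3], [v_2,v_4], [v_2,v_5], [v_2,v_6], [v_3,v_5]

giving chain groups C_0 ≅ Z^7, C_1 ≅ Z^9.

∂_1: C_1 → C_0 sends each edge [p,q] (with p < q) to q − p. For instance
  ∂[v_2,v_6] = [v_6] − [v_2].
As a 7×9 matrix over Z this has rank 6, with invariant factors (1,1,1,1,1,1).

Computing H_k = (kernel of ∂_k) / (image of ∂_{k+1}):

  H_0: rank C_0 − rank ∂_1 = 7 − 6 = 1, and the invariant factors of ∂_1 are all 1, so H_0 ≅ Z.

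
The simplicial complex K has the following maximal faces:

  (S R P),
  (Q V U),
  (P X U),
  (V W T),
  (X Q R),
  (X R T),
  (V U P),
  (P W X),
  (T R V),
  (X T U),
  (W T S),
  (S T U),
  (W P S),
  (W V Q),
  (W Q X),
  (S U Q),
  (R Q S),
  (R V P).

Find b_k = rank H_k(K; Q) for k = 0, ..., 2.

b_0 = 1, b_1 = 2, b_2 = 1.

Fix the vertex order P < Q < R < S < T < U < V < W < X and write every simplex with vertices in increasing order. Then dim K = 2 and the simplices of K are:

  0-simplices (9): P, Q, R, S, T, U, V, W, X
  1-simplices (27): PR, PS, PU, PV, PW, PX, QR, QS, QU, QV, QW, QX, RS, RT, RV, RX, ST, SU, SW, TU, TV, TW, TX, UV, UX, VW, WX
  2-simplices (18): PRS, PRV, PSW, PUV, PUX, PWX, QRS, QRX, QSU, QUV, QVW, QWX, RTV, RTX, STU, STW, TUX, TVW

giving chain groups C_0 ≅ Z^9, C_1 ≅ Z^27, C_2 ≅ Z^18.

Boundary ∂_1: C_1 → C_0 maps an edge to its endpoints' difference, ∂[p,q] = q − p. For instance
  ∂PR = R − P.
The 9×27 boundary matrix has rank 8 and Smith normal form diag(1,1,1,1,1,1,1,1).

∂_2: C_2 → C_1 maps a triangle to the signed sum of its edges. For instance
  ∂RTV = TV − RV + RT,
  ∂PUX = UX − PX + PU.
The 27×18 boundary matrix has rank 17 and Smith normal form diag(1,1,1,1,1,1,1,1,1,1,1,1,1,1,1,1,1).

Now H_k = ker ∂_k / im ∂_{k+1}, so:

  H_0: rank C_0 − rank ∂_1 = 9 − 8 = 1, and the invariant factors of ∂_1 are all 1, so H_0 ≅ Z.
  H_1: rank ker ∂_1 − rank ∂_2 = (27 − 8) − 17 = 2, and the invariant factors of ∂_2 are all 1, so H_1 ≅ Z^2.
  H_2: rank ker ∂_2 − rank ∂_3 = (18 − 17) − 0 = 1, and there is no ∂_3, so H_2 ≅ Z.

As a check, the Euler characteristic is 9 − 27 + 18 = 0, which agrees with 1 − 2 + 1 = 0.

Hence the Betti numbers are b_0 = 1, b_1 = 2, b_2 = 1.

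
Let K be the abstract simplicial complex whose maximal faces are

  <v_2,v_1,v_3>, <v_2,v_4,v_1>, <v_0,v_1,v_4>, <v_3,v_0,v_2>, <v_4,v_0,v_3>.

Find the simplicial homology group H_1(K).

Take the total order v_0 < v_1 < v_2 < v_3 < v_4 on the vertex set. Then K (dimension 2) consists of the simplices:

  0-simplices (5): [v_0], [v_1], [v_2], [v_3], [v_4]
  1-simplices (10): [v_0,v_1], [v_0,v_2], [v_0,v_3], [v_0,v_4], [v_1,v_2], [v_1,v_3], [v_1,v_4], [v_2,v_3], [v_2,v_4], [v_3,v_4]
  2-simplices (5): [v_0,v_1,v_4], [v_0,v_2,v_3], [v_0,v_3,v_4], [v_1,v_2,v_3], [v_1,v_2,v_4]

so the chain groups are C_0 ≅ Z^5, C_1 ≅ Z^10, C_2 ≅ Z^5.

The boundary map ∂_1: C_1 → C_0 maps an edge to its endpoints' difference, ∂[p,q] = q − p.
This gives a 5×10 integer matrix of rank 4; reducing to Smith normal form yields diagonal entries (1,1,1,1).

Boundary ∂_2: C_2 → C_1 acts by ∂[p,q,r] = [q,r] − [p,r] + [p,q]. For instance
  ∂[v_0,v_3,v_4] = [v_3,v_4] − [v_0,v_4] + [v_0,v_3],
  ∂[v_1,v_2,v_3] = [v_2,v_3] − [v_1,v_3] + [v_1,v_2].
As a 10×5 matrix over Z this has rank 5, with invariant factors (1,1,1,1,1).

Now H_k = ker ∂_k / im ∂_{k+1}, so:

  H_1: rank ker ∂_1 − rank ∂_2 = (10 − 4) − 5 = 1, and the invariant factors of ∂_2 are all 1, so H_1 = Z.

H_1 = Z.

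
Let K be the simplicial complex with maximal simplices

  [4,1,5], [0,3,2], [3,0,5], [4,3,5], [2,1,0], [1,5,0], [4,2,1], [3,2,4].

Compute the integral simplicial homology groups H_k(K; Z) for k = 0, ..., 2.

H_0 = Z,  H_1 = 0,  H_2 = Z.

Take the total order 0 < 1 < 2 < 3 < 4 < 5 on the vertex set. Then K (dimension 2) consists of the simplices:

  0-simplices (6): [0], [1], [2], [3], [4], [5]
  1-simplices (12): [0,1], [0,2], [0,3], [0,5], [1,2], [1,4], [1,5], [2,3], [2,4], [3,4], [3,5], [4,5]
  2-simplices (8): [0,1,2], [0,1,5], [0,2,3], [0,3,5], [1,2,4], [1,4,5], [2,3,4], [3,4,5]

giving chain groups C_0 ≅ Z^6, C_1 ≅ Z^12, C_2 ≅ Z^8.

The boundary map ∂_1: C_1 → C_0 sends each edge [p,q] (with p < q) to q − p. For instance
  ∂[3,5] = [5] − [3].
The resulting 6×12 matrix has rank 5, and its Smith normal form has invariant factors (1,1,1,1,1).

∂_2: C_2 → C_1 maps a triangle to the signed sum of its edges. For instance
  ∂[1,2,4] = [2,4] − [1,4] + [1,2],
  ∂[0,2,3] = [2,3] − [0,3] + [0,2].
As a 12×8 matrix over Z this has rank 7, with invariant factors (1,1,1,1,1,1,1).

Computing H_k = (kernel of ∂_k) / (image of ∂_{k+1}):

  H_0: rank C_0 − rank ∂_1 = 6 − 5 = 1, and the invariant factors of ∂_1 are all 1, so H_0 ≅ Z.
  H_1: rank ker ∂_1 − rank ∂_2 = (12 − 5) − 7 = 0, and the invariant factors of ∂_2 are all 1, so H_1 ≅ 0.
  H_2: rank ker ∂_2 − rank ∂_3 = (8 − 7) − 0 = 1, and there is no ∂_3, so H_2 ≅ Z.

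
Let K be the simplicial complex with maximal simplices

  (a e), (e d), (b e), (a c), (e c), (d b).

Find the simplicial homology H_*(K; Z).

Take the total order a < b < c < d < e on the vertex set. Then K (dimension 1) consists of the simplices:

  0-simplices (5): a, b, c, d, e
  1-simplices (6): ac, ae, bd, be, ce, de

so the chain groups are C_0 ≅ Z^5, C_1 ≅ Z^6.

Boundary ∂_1: C_1 → C_0 maps an edge to its endpoints' difference, ∂[p,q] = q − p. For instance
  ∂ae = e − a.
The resulting 5×6 matrix has rank 4, and its Smith normal form has invariant factors (1,1,1,1).

Computing H_k = (kernel of ∂_k) / (image of ∂_{k+1}):

  H_0: rank C_0 − rank ∂_1 = 5 − 4 = 1, and the invariant factors of ∂_1 are all 1, so H_0 = Z.
  H_1: rank ker ∂_1 − rank ∂_2 = (6 − 4) − 0 = 2, and there is no ∂_2, so H_1 = Z^2.

H_0 ≅ Z,  H_1 ≅ Z^2.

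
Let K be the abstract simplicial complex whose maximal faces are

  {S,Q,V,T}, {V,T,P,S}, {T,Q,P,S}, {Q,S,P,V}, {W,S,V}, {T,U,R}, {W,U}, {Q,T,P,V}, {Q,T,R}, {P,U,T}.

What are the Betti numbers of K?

We work with the vertex ordering P < Q < R < S < T < U < V < W. The simplices of K, each written with vertices in increasing order, are:

  0-simplices (8): P, Q, R, S, T, U, V, W
  1-simplices (18): PQ, PS, PT, PU, PV, QR, QS, QT, QV, RT, RU, ST, SV, SW, TU, TV, UW, VW
  2-simplices (14): PQS, PQT, PQV, PST, PSV, PTU, PTV, QRT, QST, QSV, QTV, RTU, STV, SVW
  3-simplices (5): PQST, PQSV, PQTV, PSTV, QSTV

Hence C_0 ≅ Z^8, C_1 ≅ Z^18, C_2 ≅ Z^14, C_3 ≅ Z^5.

∂_1: C_1 → C_0 sends each edge [p,q] (with p < q) to q − p. For instance
  ∂TV = V − T.
As a 8×18 matrix over Z this has rank 7, with invariant factors (1,1,1,1,1,1,1).

Boundary ∂_2: C_2 → C_1 acts by ∂[p,q,r] = [q,r] − [p,r] + [p,q]. For instance
  ∂QSV = SV − QV + QS,
  ∂RTU = TU − RU + RT.
As a 18×14 matrix over Z this has rank 10, with invariant factors (1,1,1,1,1,1,1,1,1,1).

Boundary ∂_3: C_3 → C_2 sends each 3-simplex σ to the alternating sum Σ_i (−1)^i (σ with its i-th vertex removed). For instance
  ∂PQTV = QTV − PTV + PQV − PQT,
  ∂QSTV = STV − QTV + QSV − QST.
As a 14×5 matrix over Z this has rank 4, with invariant factors (1,1,1,1).

Now H_k = ker ∂_k / im ∂_{k+1}, so:

  H_0: rank C_0 − rank ∂_1 = 8 − 7 = 1, and the invariant factors of ∂_1 are all 1, so H_0 = Z.
  H_1: rank ker ∂_1 − rank ∂_2 = (18 − 7) − 10 = 1, and the invariant factors of ∂_2 are all 1, so H_1 = Z.
  H_2: rank ker ∂_2 − rank ∂_3 = (14 − 10) − 4 = 0, and the invariant factors of ∂_3 are all 1, so H_2 = 0.
  H_3: rank ker ∂_3 − rank ∂_4 = (5 − 4) − 0 = 1, and there is no ∂_4, so H_3 = Z.

As a check, the Euler characteristic is 8 − 18 + 14 − 5 = -1, which agrees with 1 − 1 + 0 − 1 = -1.

Hence the Betti numbers are b_0 = 1, b_1 = 1, b_2 = 0, b_3 = 1.

b_0 = 1, b_1 = 1, b_2 = 0, b_3 = 1.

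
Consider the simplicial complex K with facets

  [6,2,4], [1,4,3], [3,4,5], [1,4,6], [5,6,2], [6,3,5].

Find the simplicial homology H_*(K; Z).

We work with the vertex ordering 1 < 2 < 3 < 4 < 5 < 6. The simplices of K, each written with vertices in increasing order, are:

  0-simplices (6): [1], [2], [3], [4], [5], [6]
  1-simplices (12): [1,3], [1,4], [1,6], [2,4], [2,5], [2,6], [3,4], [3,5], [3,6], [4,5], [4,6], [5,6]
  2-simplices (6): [1,3,4], [1,4,6], [2,4,6], [2,5,6], [3,4,5], [3,5,6]

Hence C_0 ≅ Z^6, C_1 ≅ Z^12, C_2 ≅ Z^6.

The boundary map ∂_1: C_1 → C_0 is given by ∂[p,q] = [q] − [p]. For instance
  ∂[2,4] = [4] − [2].
The resulting 6×12 matrix has rank 5, and its Smith normal form has invariant factors (1,1,1,1,1).

The boundary map ∂_2: C_2 → C_1 maps a triangle to the signed sum of its edges. For instance
  ∂[2,4,6] = [4,6] − [2,6] + [2,4],
  ∂[2,5,6] = [5,6] − [2,6] + [2,5].
This gives a 12×6 integer matrix of rank 6; reducing to Smith normal form yields diagonal entries (1,1,1,1,1,1).

Computing H_k = (kernel of ∂_k) / (image of ∂_{k+1}):

  H_0: rank C_0 − rank ∂_1 = 6 − 5 = 1, and the invariant factors of ∂_1 are all 1, so H_0 ≅ Z.
  H_1: rank ker ∂_1 − rank ∂_2 = (12 − 5) − 6 = 1, and the invariant factors of ∂_2 are all 1, so H_1 ≅ Z.
  H_2: rank ker ∂_2 − rank ∂_3 = (6 − 6) − 0 = 0, and there is no ∂_3, so H_2 ≅ 0.

H_0 = Z,  H_1 = Z,  H_2 = 0.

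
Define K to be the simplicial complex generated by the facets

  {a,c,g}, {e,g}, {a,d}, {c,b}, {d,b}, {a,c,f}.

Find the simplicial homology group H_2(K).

H_2 = 0.

K has 7 vertices, 9 edges, 2 triangles.
rank ∂_2 = 2, rank ∂_3 = 0 ⇒ b_2 = 2 − 2 − 0 = 0. So H_2 = 0.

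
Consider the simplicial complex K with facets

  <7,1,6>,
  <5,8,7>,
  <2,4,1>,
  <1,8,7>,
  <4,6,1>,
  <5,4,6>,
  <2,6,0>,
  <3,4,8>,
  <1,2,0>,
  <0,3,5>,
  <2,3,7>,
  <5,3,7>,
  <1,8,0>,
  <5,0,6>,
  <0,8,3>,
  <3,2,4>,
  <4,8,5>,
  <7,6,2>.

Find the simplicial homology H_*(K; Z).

Fix the vertex order 0 < 1 < 2 < 3 < 4 < 5 < 6 < 7 < 8 and write every simplex with vertices in increasing order. Then dim K = 2 and the simplices of K are:

  0-simplices (9): [0], [1], [2], [3], [4], [5], [6], [7], [8]
  1-simplices (27): (27 of them)
  2-simplices (18): [0,1,2], [0,1,8], [0,2,6], [0,3,5], [0,3,8], [0,5,6], [1,2,4], [1,4,6], [1,6,7], [1,7,8], [2,3,4], [2,3,7], [2,6,7], [3,4,8], [3,5,7], [4,5,6], [4,5,8], [5,7,8]

giving chain groups C_0 ≅ Z^9, C_1 ≅ Z^27, C_2 ≅ Z^18.

The boundary map ∂_1: C_1 → C_0 is given by ∂[p,q] = [q] − [p]. For instance
  ∂[2,3] = [3] − [2].
The resulting 9×27 matrix has rank 8, and its Smith normal form has invariant factors (1,1,1,1,1,1,1,1).

∂_2: C_2 → C_1 sends each 2-simplex [p,q,r] to [q,r] − [p,r] + [p,q]. For instance
  ∂[2,3,4] = [3,4] − [2,4] + [2,3],
  ∂[0,5,6] = [5,6] − [0,6] + [0,5].
The 27×18 boundary matrix has rank 18 and Smith normal form diag(1,1,1,1,1,1,1,1,1,1,1,1,1,1,1,1,1,2).

From H_k ≅ ker(∂_k) / im(∂_{k+1}) we obtain:

  H_0: rank C_0 − rank ∂_1 = 9 − 8 = 1, and the invariant factors of ∂_1 are all 1, so H_0 = Z.
  H_1: rank ker ∂_1 − rank ∂_2 = (27 − 8) − 18 = 1, and ∂_2 has invariant factor 2 > 1, so H_1 = Z × Z/2.
  H_2: rank ker ∂_2 − rank ∂_3 = (18 − 18) − 0 = 0, and there is no ∂_3, so H_2 = 0.

H_0 ≅ Z,  H_1 ≅ Z × Z/2,  H_2 = 0.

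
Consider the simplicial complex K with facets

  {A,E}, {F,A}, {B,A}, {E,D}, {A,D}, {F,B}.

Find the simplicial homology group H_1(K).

H_1 ≅ Z^2.

Order the vertices as A < B < D < E < F. Listing each simplex with vertices in this order, K has dimension 1 with simplices:

  0-simplices (5): A, B, D, E, F
  1-simplices (6): AB, AD, AE, AF, BF, DE

so the chain groups are C_0 ≅ Z^5, C_1 ≅ Z^6.

Boundary ∂_1: C_1 → C_0 maps an edge to its endpoints' difference, ∂[p,q] = q − p.
This gives a 5×6 integer matrix of rank 4; reducing to Smith normal form yields diagonal entries (1,1,1,1).

From H_k ≅ ker(∂_k) / im(∂_{k+1}) we obtain:

  H_1: rank ker ∂_1 − rank ∂_2 = (6 − 4) − 0 = 2, and there is no ∂_2, so H_1 ≅ Z^2.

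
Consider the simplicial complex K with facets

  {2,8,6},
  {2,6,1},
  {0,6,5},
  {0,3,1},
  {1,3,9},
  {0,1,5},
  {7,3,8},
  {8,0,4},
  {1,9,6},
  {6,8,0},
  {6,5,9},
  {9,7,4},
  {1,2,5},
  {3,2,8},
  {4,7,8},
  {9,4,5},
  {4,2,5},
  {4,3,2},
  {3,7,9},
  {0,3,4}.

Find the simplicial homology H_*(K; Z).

Take the total order 0 < 1 < 2 < 3 < 4 < 5 < 6 < 7 < 8 < 9 on the vertex set. Then K (dimension 2) consists of the simplices:

  0-simplices (10): [0], [1], [2], [3], [4], [5], [6], [7], [8], [9]
  1-simplices (30): (30 of them)
  2-simplices (20): (20 of them)

so the chain groups are C_0 ≅ Z^10, C_1 ≅ Z^30, C_2 ≅ Z^20.

The boundary map ∂_1: C_1 → C_0 is given by ∂[p,q] = [q] − [p].
The resulting 10×30 matrix has rank 9, and its Smith normal form has invariant factors (1,1,1,1,1,1,1,1,1).

The boundary map ∂_2: C_2 → C_1 maps a triangle to the signed sum of its edges. For instance
  ∂[0,1,3] = [1,3] − [0,3] + [0,1],
  ∂[1,2,5] = [2,5] − [1,5] + [1,2].
As a 30×20 matrix over Z this has rank 20, with invariant factors (1,1,1,1,1,1,1,1,1,1,1,1,1,1,1,1,1,1,1,2).

Now H_k = ker ∂_k / im ∂_{k+1}, so:

  H_0: rank C_0 − rank ∂_1 = 10 − 9 = 1, and the invariant factors of ∂_1 are all 1, so H_0 = Z.
  H_1: rank ker ∂_1 − rank ∂_2 = (30 − 9) − 20 = 1, and ∂_2 has invariant factor 2 > 1, so H_1 = Z ⊕ Z/2Z.
  H_2: rank ker ∂_2 − rank ∂_3 = (20 − 20) − 0 = 0, and there is no ∂_3, so H_2 = 0.

As a check, the Euler characteristic is 10 − 30 + 20 = 0, which agrees with 1 − 1 + 0 = 0.

H_0 ≅ Z,  H_1 ≅ Z ⊕ Z/2Z,  H_2 = 0.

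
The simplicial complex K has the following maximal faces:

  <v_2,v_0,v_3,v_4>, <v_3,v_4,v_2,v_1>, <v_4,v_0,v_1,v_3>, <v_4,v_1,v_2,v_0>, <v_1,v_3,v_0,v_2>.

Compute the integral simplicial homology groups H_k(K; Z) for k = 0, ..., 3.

K has 5 vertices, 10 edges, 10 triangles, 5 3-simplices.
rank ∂_0 = 0, rank ∂_1 = 4 ⇒ b_0 = 5 − 0 − 4 = 1; all invariant factors of ∂_1 are 1 so no torsion. So H_0 = Z.
rank ∂_1 = 4, rank ∂_2 = 6 ⇒ b_1 = 10 − 4 − 6 = 0; all invariant factors of ∂_2 are 1 so no torsion. So H_1 = 0.
rank ∂_2 = 6, rank ∂_3 = 4 ⇒ b_2 = 10 − 6 − 4 = 0; all invariant factors of ∂_3 are 1 so no torsion. So H_2 = 0.
rank ∂_3 = 4, rank ∂_4 = 0 ⇒ b_3 = 5 − 4 − 0 = 1. So H_3 = Z.

H_0 = Z,  H_1 = 0,  H_2 = 0,  H_3 = Z.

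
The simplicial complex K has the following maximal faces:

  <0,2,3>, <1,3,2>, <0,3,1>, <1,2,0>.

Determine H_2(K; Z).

H_2 = Z.

Fix the vertex order 0 < 1 < 2 < 3 and write every simplex with vertices in increasing order. Then dim K = 2 and the simplices of K are:

  0-simplices (4): [0], [1], [2], [3]
  1-simplices (6): [0,1], [0,2], [0,3], [1,2], [1,3], [2,3]
  2-simplices (4): [0,1,2], [0,1,3], [0,2,3], [1,2,3]

Hence C_0 ≅ Z^4, C_1 ≅ Z^6, C_2 ≅ Z^4.

Boundary ∂_1: C_1 → C_0 is given by ∂[p,q] = [q] − [p]. For instance
  ∂[0,1] = [1] − [0].
The 4×6 boundary matrix has rank 3 and Smith normal form diag(1,1,1).

Boundary ∂_2: C_2 → C_1 maps a triangle to the signed sum of its edges. For instance
  ∂[1,2,3] = [2,3] − [1,3] + [1,2],
  ∂[0,2,3] = [2,3] − [0,3] + [0,2].
This gives a 6×4 integer matrix of rank 3; reducing to Smith normal form yields diagonal entries (1,1,1).

Now H_k = ker ∂_k / im ∂_{k+1}, so:

  H_2: rank ker ∂_2 − rank ∂_3 = (4 − 3) − 0 = 1, and there is no ∂_3, so H_2 = Z.

(K is a triangulation of the 2-sphere S^2.)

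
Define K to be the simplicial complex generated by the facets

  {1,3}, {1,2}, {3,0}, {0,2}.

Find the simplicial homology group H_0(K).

H_0 ≅ Z.

K has 4 vertices, 4 edges.
rank ∂_0 = 0, rank ∂_1 = 3 ⇒ b_0 = 4 − 0 − 3 = 1; all invariant factors of ∂_1 are 1 so no torsion. So H_0 = Z.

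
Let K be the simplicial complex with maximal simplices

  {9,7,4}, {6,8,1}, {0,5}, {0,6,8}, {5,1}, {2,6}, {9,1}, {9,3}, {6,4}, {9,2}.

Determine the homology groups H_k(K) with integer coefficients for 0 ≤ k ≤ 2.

K has 10 vertices, 15 edges, 3 triangles.
rank ∂_0 = 0, rank ∂_1 = 9 ⇒ b_0 = 10 − 0 − 9 = 1; all invariant factors of ∂_1 are 1 so no torsion. So H_0 ≅ Z.
rank ∂_1 = 9, rank ∂_2 = 3 ⇒ b_1 = 15 − 9 − 3 = 3; all invariant factors of ∂_2 are 1 so no torsion. So H_1 ≅ Z^3.
rank ∂_2 = 3, rank ∂_3 = 0 ⇒ b_2 = 3 − 3 − 0 = 0. So H_2 ≅ 0.

H_0 ≅ Z,  H_1 ≅ Z^3,  H_2 = 0.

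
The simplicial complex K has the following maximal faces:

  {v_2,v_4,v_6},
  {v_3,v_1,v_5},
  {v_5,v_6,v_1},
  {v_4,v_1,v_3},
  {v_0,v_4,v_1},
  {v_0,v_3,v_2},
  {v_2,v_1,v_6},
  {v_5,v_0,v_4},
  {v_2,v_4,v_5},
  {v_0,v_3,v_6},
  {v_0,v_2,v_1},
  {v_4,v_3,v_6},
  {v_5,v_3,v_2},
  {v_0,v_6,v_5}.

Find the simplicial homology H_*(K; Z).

H_0 = Z,  H_1 = Z^2,  H_2 = Z.

Take the total order v_0 < v_1 < v_2 < v_3 < v_4 < v_5 < v_6 on the vertex set. Then K (dimension 2) consists of the simplices:

  0-simplices (7): [v_0], [v_1], [v_2], [v_3], [v_4], [v_5], [v_6]
  1-simplices (21): (21 of them)
  2-simplices (14): (14 of them)

giving chain groups C_0 ≅ Z^7, C_1 ≅ Z^21, C_2 ≅ Z^14.

∂_1: C_1 → C_0 sends each edge [p,q] (with p < q) to q − p. For instance
  ∂[v_4,v_5] = [v_5] − [v_4].
The 7×21 boundary matrix has rank 6 and Smith normal form diag(1,1,1,1,1,1).

The boundary map ∂_2: C_2 → C_1 maps a triangle to the signed sum of its edges. For instance
  ∂[v_0,v_2,v_3] = [v_2,v_3] − [v_0,v_3] + [v_0,v_2],
  ∂[v_0,v_4,v_5] = [v_4,v_5] − [v_0,v_5] + [v_0,v_4].
This gives a 21×14 integer matrix of rank 13; reducing to Smith normal form yields diagonal entries (1,1,1,1,1,1,1,1,1,1,1,1,1).

Now H_k = ker ∂_k / im ∂_{k+1}, so:

  H_0: rank C_0 − rank ∂_1 = 7 − 6 = 1, and the invariant factors of ∂_1 are all 1, so H_0 ≅ Z.
  H_1: rank ker ∂_1 − rank ∂_2 = (21 − 6) − 13 = 2, and the invariant factors of ∂_2 are all 1, so H_1 ≅ Z^2.
  H_2: rank ker ∂_2 − rank ∂_3 = (14 − 13) − 0 = 1, and there is no ∂_3, so H_2 ≅ Z.

As a check, the Euler characteristic is 7 − 21 + 14 = 0, which agrees with 1 − 2 + 1 = 0.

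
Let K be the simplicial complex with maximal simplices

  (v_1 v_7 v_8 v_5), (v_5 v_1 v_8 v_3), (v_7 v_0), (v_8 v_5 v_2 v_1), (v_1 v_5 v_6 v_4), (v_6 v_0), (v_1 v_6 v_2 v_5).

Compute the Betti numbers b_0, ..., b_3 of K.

Fix the vertex order v_0 < v_1 < v_2 < v_3 < v_4 < v_5 < v_6 < v_7 < v_8 and write every simplex with vertices in increasing order. Then dim K = 3 and the simplices of K are:

  0-simplices (9): [v_0], [v_1], [v_2], [v_3], [v_4], [v_5], [v_6], [v_7], [v_8]
  1-simplices (20): (20 of them)
  2-simplices (16): (16 of them)
  3-simplices (5): [v_1,v_2,v_5,v_6], [v_1,v_2,v_5,v_8], [v_1,v_3,v_5,v_8], [v_1,v_4,v_5,v_6], [v_1,v_5,v_7,v_8]

so the chain groups are C_0 ≅ Z^9, C_1 ≅ Z^20, C_2 ≅ Z^16, C_3 ≅ Z^5.

Boundary ∂_1: C_1 → C_0 is given by ∂[p,q] = [q] − [p]. For instance
  ∂[v_2,v_8] = [v_8] − [v_2].
This gives a 9×20 integer matrix of rank 8; reducing to Smith normal form yields diagonal entries (1,1,1,1,1,1,1,1).

The boundary map ∂_2: C_2 → C_1 sends each 2-simplex [p,q,r] to [q,r] − [p,r] + [p,q]. For instance
  ∂[v_5,v_7,v_8] = [v_7,v_8] − [v_5,v_8] + [v_5,v_7],
  ∂[v_1,v_2,v_5] = [v_2,v_5] − [v_1,v_5] + [v_1,v_2].
The resulting 20×16 matrix has rank 11, and its Smith normal form has invariant factors (1,1,1,1,1,1,1,1,1,1,1).

Boundary ∂_3: C_3 → C_2 sends each 3-simplex σ to the alternating sum Σ_i (−1)^i (σ with its i-th vertex removed). For instance
  ∂[v_1,v_2,v_5,v_6] = [v_2,v_5,v_6] − [v_1,v_5,v_6] + [v_1,v_2,v_6] − [v_1,v_2,v_5],
  ∂[v_1,v_2,v_5,v_8] = [v_2,v_5,v_8] − [v_1,v_5,v_8] + [v_1,v_2,v_8] − [v_1,v_2,v_5].
This gives a 16×5 integer matrix of rank 5; reducing to Smith normal form yields diagonal entries (1,1,1,1,1).

From H_k ≅ ker(∂_k) / im(∂_{k+1}) we obtain:

  H_0: rank C_0 − rank ∂_1 = 9 − 8 = 1, and the invariant factors of ∂_1 are all 1, so H_0 = Z.
  H_1: rank ker ∂_1 − rank ∂_2 = (20 − 8) − 11 = 1, and the invariant factors of ∂_2 are all 1, so H_1 = Z.
  H_2: rank ker ∂_2 − rank ∂_3 = (16 − 11) − 5 = 0, and the invariant factors of ∂_3 are all 1, so H_2 = 0.
  H_3: rank ker ∂_3 − rank ∂_4 = (5 − 5) − 0 = 0, and there is no ∂_4, so H_3 = 0.

Hence the Betti numbers are b_0 = 1, b_1 = 1, b_2 = 0, b_3 = 0.

b_0 = 1, b_1 = 1, b_2 = 0, b_3 = 0.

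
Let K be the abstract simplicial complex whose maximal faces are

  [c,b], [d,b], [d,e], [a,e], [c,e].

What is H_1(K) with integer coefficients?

H_1 = Z.

Take the total order a < b < c < d < e on the vertex set. Then K (dimension 1) consists of the simplices:

  0-simplices (5): a, b, c, d, e
  1-simplices (5): ae, bc, bd, ce, de

Hence C_0 ≅ Z^5, C_1 ≅ Z^5.

∂_1: C_1 → C_0 maps an edge to its endpoints' difference, ∂[p,q] = q − p. For instance
  ∂de = e − d.
The resulting 5×5 matrix has rank 4, and its Smith normal form has invariant factors (1,1,1,1).

Computing H_k = (kernel of ∂_k) / (image of ∂_{k+1}):

  H_1: rank ker ∂_1 − rank ∂_2 = (5 − 4) − 0 = 1, and there is no ∂_2, so H_1 = Z.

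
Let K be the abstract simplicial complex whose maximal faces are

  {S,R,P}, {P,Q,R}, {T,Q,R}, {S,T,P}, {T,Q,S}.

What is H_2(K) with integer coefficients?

H_2 = 0.

We work with the vertex ordering P < Q < R < S < T. The simplices of K, each written with vertices in increasing order, are:

  0-simplices (5): P, Q, R, S, T
  1-simplices (10): PQ, PR, PS, PT, QR, QS, QT, RS, RT, ST
  2-simplices (5): PQR, PRS, PST, QRT, QST

giving chain groups C_0 ≅ Z^5, C_1 ≅ Z^10, C_2 ≅ Z^5.

Boundary ∂_1: C_1 → C_0 is given by ∂[p,q] = [q] − [p]. For instance
  ∂PR = R − P.
As a 5×10 matrix over Z this has rank 4, with invariant factors (1,1,1,1).

The boundary map ∂_2: C_2 → C_1 maps a triangle to the signed sum of its edges. For instance
  ∂PRS = RS − PS + PR,
  ∂QST = ST − QT + QS.
This gives a 10×5 integer matrix of rank 5; reducing to Smith normal form yields diagonal entries (1,1,1,1,1).

Reading off H_k = ker ∂_k / im ∂_{k+1}:

  H_2: rank ker ∂_2 − rank ∂_3 = (5 − 5) − 0 = 0, and there is no ∂_3, so H_2 = 0.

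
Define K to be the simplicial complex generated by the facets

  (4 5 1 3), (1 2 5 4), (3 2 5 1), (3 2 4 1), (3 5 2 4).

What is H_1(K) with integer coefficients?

H_1 = 0.

Take the total order 1 < 2 < 3 < 4 < 5 on the vertex set. Then K (dimension 3) consists of the simplices:

  0-simplices (5): [1], [2], [3], [4], [5]
  1-simplices (10): [1,2], [1,3], [1,4], [1,5], [2,3], [2,4], [2,5], [3,4], [3,5], [4,5]
  2-simplices (10): [1,2,3], [1,2,4], [1,2,5], [1,3,4], [1,3,5], [1,4,5], [2,3,4], [2,3,5], [2,4,5], [3,4,5]
  3-simplices (5): [1,2,3,4], [1,2,3,5], [1,2,4,5], [1,3,4,5], [2,3,4,5]

so the chain groups are C_0 ≅ Z^5, C_1 ≅ Z^10, C_2 ≅ Z^10, C_3 ≅ Z^5.

The boundary map ∂_1: C_1 → C_0 sends each edge [p,q] (with p < q) to q − p.
The resulting 5×10 matrix has rank 4, and its Smith normal form has invariant factors (1,1,1,1).

Boundary ∂_2: C_2 → C_1 maps a triangle to the signed sum of its edges. For instance
  ∂[1,2,3] = [2,3] − [1,3] + [1,2],
  ∂[1,4,5] = [4,5] − [1,5] + [1,4].
The resulting 10×10 matrix has rank 6, and its Smith normal form has invariant factors (1,1,1,1,1,1).

Boundary ∂_3: C_3 → C_2 sends each 3-simplex σ to the alternating sum Σ_i (−1)^i (σ with its i-th vertex removed). For instance
  ∂[1,2,4,5] = [2,4,5] − [1,4,5] + [1,2,5] − [1,2,4],
  ∂[1,2,3,4] = [2,3,4] − [1,3,4] + [1,2,4] − [1,2,3].
As a 10×5 matrix over Z this has rank 4, with invariant factors (1,1,1,1).

Computing H_k = (kernel of ∂_k) / (image of ∂_{k+1}):

  H_1: rank ker ∂_1 − rank ∂_2 = (10 − 4) − 6 = 0, and the invariant factors of ∂_2 are all 1, so H_1 ≅ 0.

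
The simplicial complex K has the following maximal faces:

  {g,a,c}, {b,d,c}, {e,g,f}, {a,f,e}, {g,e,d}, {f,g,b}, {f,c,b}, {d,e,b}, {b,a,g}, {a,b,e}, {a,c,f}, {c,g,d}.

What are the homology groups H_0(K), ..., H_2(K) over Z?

Fix the vertex order a < b < c < d < e < f < g and write every simplex with vertices in increasing order. Then dim K = 2 and the simplices of K are:

  0-simplices (7): a, b, c, d, e, f, g
  1-simplices (18): ab, ac, ae, af, ag, bc, bd, be, bf, bg, cd, cf, cg, de, dg, ef, eg, fg
  2-simplices (12): abe, abg, acf, acg, aef, bcd, bcf, bde, bfg, cdg, deg, efg

giving chain groups C_0 ≅ Z^7, C_1 ≅ Z^18, C_2 ≅ Z^12.

∂_1: C_1 → C_0 maps an edge to its endpoints' difference, ∂[p,q] = q − p. For instance
  ∂ab = b − a.
As a 7×18 matrix over Z this has rank 6, with invariant factors (1,1,1,1,1,1).

∂_2: C_2 → C_1 acts by ∂[p,q,r] = [q,r] − [p,r] + [p,q]. For instance
  ∂acg = cg − ag + ac,
  ∂bfg = fg − bg + bf.
The 18×12 boundary matrix has rank 12 and Smith normal form diag(1,1,1,1,1,1,1,1,1,1,1,2).

Computing H_k = (kernel of ∂_k) / (image of ∂_{k+1}):

  H_0: rank C_0 − rank ∂_1 = 7 − 6 = 1, and the invariant factors of ∂_1 are all 1, so H_0 ≅ Z.
  H_1: rank ker ∂_1 − rank ∂_2 = (18 − 6) − 12 = 0, and ∂_2 has invariant factor 2 > 1, so H_1 ≅ Z/2.
  H_2: rank ker ∂_2 − rank ∂_3 = (12 − 12) − 0 = 0, and there is no ∂_3, so H_2 ≅ 0.

(K is a triangulation of the real projective plane RP^2.)

H_0 = Z,  H_1 = Z/2,  H_2 = 0.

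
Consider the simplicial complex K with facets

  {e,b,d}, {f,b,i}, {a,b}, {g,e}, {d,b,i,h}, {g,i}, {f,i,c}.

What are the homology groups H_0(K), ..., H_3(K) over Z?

K has 9 vertices, 15 edges, 7 triangles, 1 3-simplex.
rank ∂_0 = 0, rank ∂_1 = 8 ⇒ b_0 = 9 − 0 − 8 = 1; all invariant factors of ∂_1 are 1 so no torsion. So H_0 = Z.
rank ∂_1 = 8, rank ∂_2 = 6 ⇒ b_1 = 15 − 8 − 6 = 1; all invariant factors of ∂_2 are 1 so no torsion. So H_1 = Z.
rank ∂_2 = 6, rank ∂_3 = 1 ⇒ b_2 = 7 − 6 − 1 = 0; all invariant factors of ∂_3 are 1 so no torsion. So H_2 = 0.
rank ∂_3 = 1, rank ∂_4 = 0 ⇒ b_3 = 1 − 1 − 0 = 0. So H_3 = 0.

H_0 ≅ Z,  H_1 ≅ Z,  H_2 = 0,  H_3 = 0.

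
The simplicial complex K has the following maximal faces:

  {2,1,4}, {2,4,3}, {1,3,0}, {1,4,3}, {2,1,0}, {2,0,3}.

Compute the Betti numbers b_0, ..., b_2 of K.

Take the total order 0 < 1 < 2 < 3 < 4 on the vertex set. Then K (dimension 2) consists of the simplices:

  0-simplices (5): [0], [1], [2], [3], [4]
  1-simplices (9): [0,1], [0,2], [0,3], [1,2], [1,3], [1,4], [2,3], [2,4], [3,4]
  2-simplices (6): [0,1,2], [0,1,3], [0,2,3], [1,2,4], [1,3,4], [2,3,4]

so the chain groups are C_0 ≅ Z^5, C_1 ≅ Z^9, C_2 ≅ Z^6.

∂_1: C_1 → C_0 is given by ∂[p,q] = [q] − [p]. For instance
  ∂[2,3] = [3] − [2].
The 5×9 boundary matrix has rank 4 and Smith normal form diag(1,1,1,1).

∂_2: C_2 → C_1 sends each 2-simplex [p,q,r] to [q,r] − [p,r] + [p,q]. For instance
  ∂[0,1,2] = [1,2] − [0,2] + [0,1],
  ∂[2,3,4] = [3,4] − [2,4] + [2,3].
This gives a 9×6 integer matrix of rank 5; reducing to Smith normal form yields diagonal entries (1,1,1,1,1).

Reading off H_k = ker ∂_k / im ∂_{k+1}:

  H_0: rank C_0 − rank ∂_1 = 5 − 4 = 1, and the invariant factors of ∂_1 are all 1, so H_0 = Z.
  H_1: rank ker ∂_1 − rank ∂_2 = (9 − 4) − 5 = 0, and the invariant factors of ∂_2 are all 1, so H_1 = 0.
  H_2: rank ker ∂_2 − rank ∂_3 = (6 − 5) − 0 = 1, and there is no ∂_3, so H_2 = Z.

(K is a triangulation of the 2-sphere S^2.)

Hence the Betti numbers are b_0 = 1, b_1 = 0, b_2 = 1.

b_0 = 1, b_1 = 0, b_2 = 1.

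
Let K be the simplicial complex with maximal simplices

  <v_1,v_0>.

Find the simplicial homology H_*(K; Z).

H_0 = Z,  H_1 = 0.

Take the total order v_0 < v_1 on the vertex set. Then K (dimension 1) consists of the simplices:

  0-simplices (2): [v_0], [v_1]
  1-simplices (1): [v_0,v_1]

Hence C_0 ≅ Z^2, C_1 ≅ Z^1.

∂_1: C_1 → C_0 maps an edge to its endpoints' difference, ∂[p,q] = q − p.
The resulting 2×1 matrix has rank 1, and its Smith normal form has invariant factors (1).

From H_k ≅ ker(∂_k) / im(∂_{k+1}) we obtain:

  H_0: rank C_0 − rank ∂_1 = 2 − 1 = 1, and the invariant factors of ∂_1 are all 1, so H_0 ≅ Z.
  H_1: rank ker ∂_1 − rank ∂_2 = (1 − 1) − 0 = 0, and there is no ∂_2, so H_1 ≅ 0.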